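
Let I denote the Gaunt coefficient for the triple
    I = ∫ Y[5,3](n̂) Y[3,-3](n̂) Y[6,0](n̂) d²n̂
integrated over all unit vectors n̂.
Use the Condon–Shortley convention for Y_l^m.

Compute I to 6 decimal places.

m-sum 0 ✓  L=14 even ✓  2≤6≤8 ✓
Π(2lᵢ+1) = 11×7×13 = 1001
triangle coeff Δ(5,3,6) = 1/675675
Σ_t [0,2]: t=0:+1/8640 t=1:−1/2304 t=2:+1/8640 = -7/34560
(3j)²=7/429 [(5 3 6; 0 0 0)], sign=-1
Σ_t [0,0]: t=0:+1/69120 = 1/69120
(3j)²=4/429 [(5 3 6; 3 -3 0)], sign=+1
⇒ 4πI² = 196/1287
I = (-1)√(196/1287/(4π)) = -0.11008644

-0.110086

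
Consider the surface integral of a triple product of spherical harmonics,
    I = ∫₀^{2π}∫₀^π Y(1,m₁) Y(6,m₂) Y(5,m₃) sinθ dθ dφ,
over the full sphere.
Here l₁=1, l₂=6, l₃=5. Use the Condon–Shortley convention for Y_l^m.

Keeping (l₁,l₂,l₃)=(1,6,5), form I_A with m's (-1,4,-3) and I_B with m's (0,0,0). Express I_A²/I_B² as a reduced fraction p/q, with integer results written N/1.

Shared (l₁,l₂,l₃)=(1,6,5): N and (l;000)² cancel in I_A²/I_B².
A: Δ = 2!·0!·10!/13! = 1/858; Racah Σ t=2..2: t=2:+1/161280 = 1/161280; ⇒ 3j(1 6 5; -1 4 -3)² = 15/286, sgn +1
B: Δ = 2!·0!·10!/13! = 1/858; Racah Σ t=1..1: t=1:−1/14400 = -1/14400; ⇒ 3j(1 6 5; 0 0 0)² = 6/143, sgn +1
I_A²/I_B² = (15/286)/(6/143) = 5/4

5/4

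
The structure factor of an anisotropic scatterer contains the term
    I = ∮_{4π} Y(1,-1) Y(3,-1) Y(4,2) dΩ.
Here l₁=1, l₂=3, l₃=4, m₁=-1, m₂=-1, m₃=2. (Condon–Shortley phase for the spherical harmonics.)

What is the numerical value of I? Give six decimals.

0.238414

Checks pass: Σm=0; 8 even; l₃=4∈[2,4].
(2·1+1)(2·3+1)(2·4+1) = 189
Δ: 0! 2! 6! / 9! → 1/252
sum: t=0:+1/36 = 1/36
3j²(1 3 4; 0 0 0) = Δ·Π!·Σ² = 4/63  (sign +1)
sum: t=0:+1/96 = 1/96
3j²(1 3 4; -1 -1 2) = Δ·Π!·Σ² = 5/84  (sign +1)
combine: 4πI² = 189·4/63·5/84 = 5/7
take √, sign +1: I = 0.23841361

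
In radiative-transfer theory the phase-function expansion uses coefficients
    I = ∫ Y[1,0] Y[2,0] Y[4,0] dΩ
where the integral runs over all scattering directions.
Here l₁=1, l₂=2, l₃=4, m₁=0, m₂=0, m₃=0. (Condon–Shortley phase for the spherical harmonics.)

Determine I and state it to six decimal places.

|1−2|≤4≤1+2 violated ⇒ I = 0

0.000000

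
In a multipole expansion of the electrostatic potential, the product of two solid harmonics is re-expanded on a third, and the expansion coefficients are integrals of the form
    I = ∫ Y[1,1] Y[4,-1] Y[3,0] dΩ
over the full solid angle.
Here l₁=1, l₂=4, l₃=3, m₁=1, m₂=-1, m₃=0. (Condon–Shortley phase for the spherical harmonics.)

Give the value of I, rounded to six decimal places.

Rules hold: Σm=0, L=8 even, 3≤3≤5.
N = 3·9·7 = 189
Δ = 2!·0!·6!/9! = 1/252
Racah Σ t=1..1: t=1:−1/36 = -1/36
⇒ 3j(1 4 3; 0 0 0)² = 4/63, sgn +1
Racah Σ t=0..0: t=0:+1/72 = 1/72
⇒ 3j(1 4 3; 1 -1 0)² = 5/126, sgn -1
4πI² = N·(3j₀)²·(3jₘ)² = 10/21
I = -1·√(0.47619/4π) = -0.19466390

-0.194664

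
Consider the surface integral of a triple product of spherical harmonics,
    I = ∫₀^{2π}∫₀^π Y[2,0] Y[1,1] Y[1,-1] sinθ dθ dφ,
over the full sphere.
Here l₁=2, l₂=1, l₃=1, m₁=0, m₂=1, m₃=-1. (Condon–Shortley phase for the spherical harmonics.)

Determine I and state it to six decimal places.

0.126157

Rules hold: Σm=0, L=4 even, 1≤1≤3.
N = 5·3·3 = 45
Δ = 2!·2!·0!/5! = 1/30
Racah Σ t=1..1: t=1:−1/1 = -1/1
⇒ 3j(2 1 1; 0 0 0)² = 2/15, sgn +1
Racah Σ t=2..2: t=2:+1/4 = 1/4
⇒ 3j(2 1 1; 0 1 -1)² = 1/30, sgn +1
4πI² = N·(3j₀)²·(3jₘ)² = 1/5
I = +1·√(0.2/4π) = 0.12615663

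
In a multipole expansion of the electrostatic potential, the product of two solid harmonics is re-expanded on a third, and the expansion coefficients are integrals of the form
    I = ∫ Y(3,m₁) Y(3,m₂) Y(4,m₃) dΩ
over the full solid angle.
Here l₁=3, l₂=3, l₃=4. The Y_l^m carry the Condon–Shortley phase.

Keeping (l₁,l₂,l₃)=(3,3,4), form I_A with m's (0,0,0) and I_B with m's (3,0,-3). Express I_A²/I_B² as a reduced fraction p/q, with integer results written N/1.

Same 3,3,4: normalisation and zero-m 3j drop out of the ratio.
A: Δ: 2! 4! 4! / 11! → 1/34650; sum: t=0:+1/72 t=1:−1/16 t=2:+1/72 = -5/144; 3j²(3 3 4; 0 0 0) = Δ·Π!·Σ² = 2/77  (sign -1)
B: Δ: 2! 4! 4! / 11! → 1/34650; sum: t=0:+1/288 = 1/288; 3j²(3 3 4; 3 0 -3) = Δ·Π!·Σ² = 1/22  (sign -1)
I_A²/I_B² = (2/77)/(1/22) = 4/7

4/7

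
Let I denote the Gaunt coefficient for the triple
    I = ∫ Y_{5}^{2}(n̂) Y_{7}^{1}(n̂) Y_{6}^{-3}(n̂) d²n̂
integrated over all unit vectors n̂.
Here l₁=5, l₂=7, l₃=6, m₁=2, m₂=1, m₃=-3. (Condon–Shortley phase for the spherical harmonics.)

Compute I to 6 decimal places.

Rules hold: Σm=0, L=18 even, 2≤6≤12.
N = 11·15·13 = 2145
Δ = 6!·4!·8!/19! = 1/174594420
Racah Σ t=1..5: t=1:−1/4147200 t=2:+1/207360 t=3:−1/82944 t=4:+1/207360 t=5:−1/4147200 = -1/345600
⇒ 3j(5 7 6; 0 0 0)² = 420/46189, sgn -1
Racah Σ t=0..3: t=0:+1/174182400 t=1:−1/2419200 t=2:+1/414720 t=3:−1/622080 = 23/58060800
⇒ 3j(5 7 6; 2 1 -3)² = 1587/923780, sgn -1
4πI² = N·(3j₀)²·(3jₘ)² = 499905/14919047
I = +1·√(0.0335078/4π) = 0.05163786

0.051638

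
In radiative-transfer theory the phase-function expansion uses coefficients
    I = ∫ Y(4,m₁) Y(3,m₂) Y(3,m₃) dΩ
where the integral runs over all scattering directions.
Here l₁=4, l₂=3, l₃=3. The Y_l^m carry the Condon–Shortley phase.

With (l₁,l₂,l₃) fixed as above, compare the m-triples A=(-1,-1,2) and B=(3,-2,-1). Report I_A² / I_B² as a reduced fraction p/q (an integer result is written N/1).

l's match ⇒ only the (l;m) 3-j factors differ between A and B.
A: triangle coeff Δ(4,3,3) = 1/34650; Σ_t [1,2]: t=1:−1/144 t=2:+1/48 = 1/72; (3j)²=16/693 [(4 3 3; -1 -1 2)], sign=-1
B: triangle coeff Δ(4,3,3) = 1/34650; Σ_t [0,1]: t=0:+1/144 t=1:−1/288 = 1/288; (3j)²=1/99 [(4 3 3; 3 -2 -1)], sign=+1
I_A²/I_B² = (16/693)/(1/99) = 16/7

16/7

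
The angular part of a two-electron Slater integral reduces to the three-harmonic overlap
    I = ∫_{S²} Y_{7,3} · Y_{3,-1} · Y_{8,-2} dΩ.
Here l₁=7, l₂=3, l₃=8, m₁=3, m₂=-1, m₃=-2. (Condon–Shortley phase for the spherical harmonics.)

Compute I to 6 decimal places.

Rules hold: Σm=0, L=18 even, 4≤8≤10.
N = 15·7·17 = 1785
Δ = 2!·12!·4!/19! = 1/5290740
Racah Σ t=0..2: t=0:+1/7257600 t=1:−1/2073600 t=2:+1/7257600 = -1/4838400
⇒ 3j(7 3 8; 0 0 0)² = 252/20995, sgn -1
Racah Σ t=0..2: t=0:+1/7741440 t=1:−1/13063680 t=2:+1/348364800 = 29/522547200
⇒ 3j(7 3 8; 3 -1 -2)² = 1682/264537, sgn +1
4πI² = N·(3j₀)²·(3jₘ)² = 141288/1037153
I = -1·√(0.136227/4π) = -0.10411811

-0.104118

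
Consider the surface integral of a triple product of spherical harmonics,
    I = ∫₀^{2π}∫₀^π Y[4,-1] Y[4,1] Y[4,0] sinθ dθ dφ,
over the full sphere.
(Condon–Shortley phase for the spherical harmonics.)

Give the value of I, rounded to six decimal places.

-0.068481

m-sum 0 ✓  L=12 even ✓  0≤4≤8 ✓
Π(2lᵢ+1) = 9×9×9 = 729
triangle coeff Δ(4,4,4) = 1/450450
Σ_t [0,4]: t=0:+1/13824 t=1:−1/216 t=2:+1/64 t=3:−1/216 t=4:+1/13824 = 5/768
(3j)²=18/1001 [(4 4 4; 0 0 0)], sign=+1
Σ_t [1,4]: t=1:−1/3456 t=2:+1/144 t=3:−1/96 t=4:+1/864 = -1/384
(3j)²=9/2002 [(4 4 4; -1 1 0)], sign=-1
⇒ 4πI² = 59049/1002001
I = (-1)√(59049/1002001/(4π)) = -0.06848055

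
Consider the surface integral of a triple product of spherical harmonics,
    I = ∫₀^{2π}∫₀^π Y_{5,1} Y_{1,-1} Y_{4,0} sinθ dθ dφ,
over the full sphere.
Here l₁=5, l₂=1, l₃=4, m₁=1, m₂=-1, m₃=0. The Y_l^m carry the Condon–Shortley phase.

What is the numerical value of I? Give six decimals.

m-sum 0 ✓  L=10 even ✓  4≤4≤6 ✓
Π(2lᵢ+1) = 11×3×9 = 297
triangle coeff Δ(5,1,4) = 1/495
Σ_t [1,1]: t=1:−1/576 = -1/576
(3j)²=5/99 [(5 1 4; 0 0 0)], sign=-1
Σ_t [0,0]: t=0:+1/1152 = 1/1152
(3j)²=1/33 [(5 1 4; 1 -1 0)], sign=+1
⇒ 4πI² = 5/11
I = (-1)√(5/11/(4π)) = -0.19018827

-0.190188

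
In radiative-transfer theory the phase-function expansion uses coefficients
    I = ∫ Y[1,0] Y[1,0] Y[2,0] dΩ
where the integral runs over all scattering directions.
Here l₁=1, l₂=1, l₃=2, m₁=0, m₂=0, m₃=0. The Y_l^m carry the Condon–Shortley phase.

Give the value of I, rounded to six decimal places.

0.252313

Checks pass: Σm=0; 4 even; l₃=2∈[0,2].
(2·1+1)(2·1+1)(2·2+1) = 45
Δ: 0! 2! 2! / 5! → 1/30
sum: t=0:+1/1 = 1/1
3j²(1 1 2; 0 0 0) = Δ·Π!·Σ² = 2/15  (sign +1)
(m-triple is (0,0,0) — same symbol as above.)
combine: 4πI² = 45·2/15·2/15 = 4/5
take √, sign +1: I = 0.25231325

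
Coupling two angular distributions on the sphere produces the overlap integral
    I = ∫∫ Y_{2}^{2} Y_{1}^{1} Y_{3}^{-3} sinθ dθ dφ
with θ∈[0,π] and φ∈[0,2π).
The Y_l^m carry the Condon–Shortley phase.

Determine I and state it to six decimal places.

Checks pass: Σm=0; 6 even; l₃=3∈[1,3].
(2·2+1)(2·1+1)(2·3+1) = 105
Δ: 0! 4! 2! / 7! → 1/105
sum: t=0:+1/4 = 1/4
3j²(2 1 3; 0 0 0) = Δ·Π!·Σ² = 3/35  (sign -1)
sum: t=0:+1/48 = 1/48
3j²(2 1 3; 2 1 -3) = Δ·Π!·Σ² = 1/7  (sign +1)
combine: 4πI² = 105·3/35·1/7 = 9/7
take √, sign -1: I = -0.31986543

-0.319865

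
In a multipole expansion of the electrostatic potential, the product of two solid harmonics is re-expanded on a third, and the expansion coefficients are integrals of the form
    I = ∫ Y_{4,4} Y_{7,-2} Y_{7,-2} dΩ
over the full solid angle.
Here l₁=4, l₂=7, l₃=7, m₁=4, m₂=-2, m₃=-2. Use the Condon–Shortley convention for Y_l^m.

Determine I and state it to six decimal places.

Checks pass: Σm=0; 18 even; l₃=7∈[3,11].
(2·4+1)(2·7+1)(2·7+1) = 2025
Δ: 4! 4! 10! / 19! → 1/58198140
sum: t=0:+1/17418240 t=1:−1/622080 t=2:+1/230400 t=3:−1/622080 t=4:+1/17418240 = 1/806400
3j²(4 7 7; 0 0 0) = Δ·Π!·Σ² = 2268/230945  (sign -1)
sum: t=0:+1/8294400 = 1/8294400
3j²(4 7 7; 4 -2 -2) = Δ·Π!·Σ² = 882/46189  (sign -1)
combine: 4πI² = 2025·2268/230945·882/46189 = 810152280/2133423721
take √, sign +1: I = 0.17383605

0.173836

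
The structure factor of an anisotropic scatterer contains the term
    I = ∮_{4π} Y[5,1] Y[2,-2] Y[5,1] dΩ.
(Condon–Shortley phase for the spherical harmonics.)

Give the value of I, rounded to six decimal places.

0.198089

m-sum 0 ✓  L=12 even ✓  3≤5≤7 ✓
Π(2lᵢ+1) = 11×5×11 = 605
triangle coeff Δ(5,2,5) = 1/38610
Σ_t [0,2]: t=0:+1/2880 t=1:−1/576 t=2:+1/2880 = -1/960
(3j)²=10/429 [(5 2 5; 0 0 0)], sign=+1
Σ_t [0,0]: t=0:+1/2304 = 1/2304
(3j)²=5/143 [(5 2 5; 1 -2 1)], sign=+1
⇒ 4πI² = 250/507
I = (+1)√(250/507/(4π)) = 0.19808933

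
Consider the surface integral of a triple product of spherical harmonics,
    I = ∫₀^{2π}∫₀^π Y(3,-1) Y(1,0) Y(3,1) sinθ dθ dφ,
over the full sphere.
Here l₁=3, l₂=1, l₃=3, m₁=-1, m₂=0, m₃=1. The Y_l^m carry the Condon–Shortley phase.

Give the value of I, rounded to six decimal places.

0.000000

L=7 odd ⇒ parity kills the (l;000) factor ⇒ I = 0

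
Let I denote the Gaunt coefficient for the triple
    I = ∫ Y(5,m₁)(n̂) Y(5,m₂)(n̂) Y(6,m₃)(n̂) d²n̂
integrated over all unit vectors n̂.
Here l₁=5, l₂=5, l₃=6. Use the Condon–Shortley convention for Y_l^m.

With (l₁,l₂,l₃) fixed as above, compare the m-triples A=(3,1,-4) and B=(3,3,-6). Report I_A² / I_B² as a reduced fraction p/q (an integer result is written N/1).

Same 5,5,6: normalisation and zero-m 3j drop out of the ratio.
A: Δ: 4! 6! 6! / 17! → 1/28588560; sum: t=0:+1/829440 t=1:−1/86400 t=2:+1/138240 = -13/4147200; 3j²(5 5 6; 3 1 -4) = Δ·Π!·Σ² = 13/3740  (sign -1)
B: Δ: 4! 6! 6! / 17! → 1/28588560; sum: t=2:+1/2073600 = 1/2073600; 3j²(5 5 6; 3 3 -6) = Δ·Π!·Σ² = 28/1105  (sign +1)
I_A²/I_B² = (13/3740)/(28/1105) = 169/1232

169/1232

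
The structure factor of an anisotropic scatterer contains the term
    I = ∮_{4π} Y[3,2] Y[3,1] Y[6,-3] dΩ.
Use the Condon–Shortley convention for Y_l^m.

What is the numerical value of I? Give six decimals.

Rules hold: Σm=0, L=12 even, 0≤6≤6.
N = 7·7·13 = 637
Δ = 0!·6!·6!/13! = 1/12012
Racah Σ t=0..0: t=0:+1/1296 = 1/1296
⇒ 3j(3 3 6; 0 0 0)² = 100/3003, sgn +1
Racah Σ t=0..0: t=0:+1/5760 = 1/5760
⇒ 3j(3 3 6; 2 1 -3)² = 9/286, sgn -1
4πI² = N·(3j₀)²·(3jₘ)² = 1050/1573
I = -1·√(0.667514/4π) = -0.23047581

-0.230476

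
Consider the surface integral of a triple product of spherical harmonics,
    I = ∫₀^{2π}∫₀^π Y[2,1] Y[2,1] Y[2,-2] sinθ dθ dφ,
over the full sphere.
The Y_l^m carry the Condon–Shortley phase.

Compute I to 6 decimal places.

Rules hold: Σm=0, L=6 even, 0≤2≤4.
N = 5·5·5 = 125
Δ = 2!·2!·2!/7! = 1/630
Racah Σ t=0..2: t=0:+1/8 t=1:−1/1 t=2:+1/8 = -3/4
⇒ 3j(2 2 2; 0 0 0)² = 2/35, sgn -1
Racah Σ t=1..1: t=1:−1/4 = -1/4
⇒ 3j(2 2 2; 1 1 -2)² = 3/35, sgn -1
4πI² = N·(3j₀)²·(3jₘ)² = 30/49
I = +1·√(0.612245/4π) = 0.22072812

0.220728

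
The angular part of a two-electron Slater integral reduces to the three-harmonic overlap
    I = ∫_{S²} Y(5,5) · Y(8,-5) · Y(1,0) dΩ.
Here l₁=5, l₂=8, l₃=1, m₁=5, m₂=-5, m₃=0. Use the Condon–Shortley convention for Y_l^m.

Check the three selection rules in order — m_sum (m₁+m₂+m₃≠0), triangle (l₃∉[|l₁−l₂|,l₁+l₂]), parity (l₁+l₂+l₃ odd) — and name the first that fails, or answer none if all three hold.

m₁+m₂+m₃ = 5 − 5 + 0 = 0  ✓
triangle: |5−8|=3 ≤ l₃=1 ≤ 5+8=13  ✗
parity: l₁+l₂+l₃ = 14 is even

triangle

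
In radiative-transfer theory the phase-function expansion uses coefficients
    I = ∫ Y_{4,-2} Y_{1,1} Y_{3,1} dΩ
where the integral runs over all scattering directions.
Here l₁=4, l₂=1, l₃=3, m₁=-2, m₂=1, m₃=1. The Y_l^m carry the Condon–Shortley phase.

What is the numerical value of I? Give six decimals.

Rules hold: Σm=0, L=8 even, 3≤3≤5.
N = 9·3·7 = 189
Δ = 2!·6!·0!/9! = 1/252
Racah Σ t=1..1: t=1:−1/36 = -1/36
⇒ 3j(4 1 3; 0 0 0)² = 4/63, sgn +1
Racah Σ t=2..2: t=2:+1/96 = 1/96
⇒ 3j(4 1 3; -2 1 1)² = 5/84, sgn +1
4πI² = N·(3j₀)²·(3jₘ)² = 5/7
I = +1·√(0.714286/4π) = 0.23841361

0.238414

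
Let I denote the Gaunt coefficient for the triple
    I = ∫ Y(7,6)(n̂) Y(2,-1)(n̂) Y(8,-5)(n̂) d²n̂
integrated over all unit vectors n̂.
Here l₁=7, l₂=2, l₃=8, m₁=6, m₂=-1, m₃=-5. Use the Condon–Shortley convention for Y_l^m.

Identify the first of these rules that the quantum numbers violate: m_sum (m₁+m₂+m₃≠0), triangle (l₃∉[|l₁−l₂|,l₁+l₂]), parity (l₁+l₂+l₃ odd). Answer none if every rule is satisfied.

m₁+m₂+m₃ = 6 − 1 − 5 = 0  ✓
triangle: |7−2|=5 ≤ l₃=8 ≤ 7+2=9  ✓
parity: l₁+l₂+l₃ = 17 is odd  ✗

parity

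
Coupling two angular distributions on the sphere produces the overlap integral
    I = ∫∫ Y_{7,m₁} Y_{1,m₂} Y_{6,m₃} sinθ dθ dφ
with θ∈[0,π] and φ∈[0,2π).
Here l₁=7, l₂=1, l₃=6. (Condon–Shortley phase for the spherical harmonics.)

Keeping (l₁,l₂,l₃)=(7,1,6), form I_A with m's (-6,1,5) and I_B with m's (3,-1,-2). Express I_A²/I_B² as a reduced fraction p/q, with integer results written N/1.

26/15

Shared (l₁,l₂,l₃)=(7,1,6): N and (l;000)² cancel in I_A²/I_B².
A: Δ = 2!·12!·0!/15! = 1/1365; Racah Σ t=2..2: t=2:+1/79833600 = 1/79833600; ⇒ 3j(7 1 6; -6 1 5)² = 2/35, sgn -1
B: Δ = 2!·12!·0!/15! = 1/1365; Racah Σ t=0..0: t=0:+1/1935360 = 1/1935360; ⇒ 3j(7 1 6; 3 -1 -2)² = 3/91, sgn +1
I_A²/I_B² = (2/35)/(3/91) = 26/15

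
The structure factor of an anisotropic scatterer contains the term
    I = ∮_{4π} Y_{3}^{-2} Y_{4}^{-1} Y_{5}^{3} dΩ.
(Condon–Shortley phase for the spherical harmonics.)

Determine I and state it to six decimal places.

-0.035836

Checks pass: Σm=0; 12 even; l₃=5∈[1,7].
(2·3+1)(2·4+1)(2·5+1) = 693
Δ: 2! 4! 6! / 13! → 1/180180
sum: t=0:+1/576 t=1:−1/144 t=2:+1/576 = -1/288
3j²(3 4 5; 0 0 0) = Δ·Π!·Σ² = 20/1001  (sign +1)
sum: t=1:−1/1152 t=2:+1/1440 = -1/5760
3j²(3 4 5; -2 -1 3) = Δ·Π!·Σ² = 1/858  (sign -1)
combine: 4πI² = 693·20/1001·1/858 = 30/1859
take √, sign -1: I = -0.03583571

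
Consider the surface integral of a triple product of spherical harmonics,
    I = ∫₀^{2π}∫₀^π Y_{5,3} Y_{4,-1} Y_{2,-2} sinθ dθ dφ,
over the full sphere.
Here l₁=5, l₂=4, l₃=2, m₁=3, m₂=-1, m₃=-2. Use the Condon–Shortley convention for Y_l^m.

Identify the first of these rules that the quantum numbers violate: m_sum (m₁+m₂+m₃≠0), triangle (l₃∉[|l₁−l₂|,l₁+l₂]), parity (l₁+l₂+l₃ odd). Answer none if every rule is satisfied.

parity

azimuthal sum: 3 − 1 − 2 = 0  ✓
1 ≤ 2 ≤ 9 (triangle on l)  ✓
L = 5 + 4 + 2 = 11 (odd)  ✗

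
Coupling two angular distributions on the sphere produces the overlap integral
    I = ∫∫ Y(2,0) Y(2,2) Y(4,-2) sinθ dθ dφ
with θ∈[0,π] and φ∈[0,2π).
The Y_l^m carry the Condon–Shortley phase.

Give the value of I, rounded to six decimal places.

0.156078

Checks pass: Σm=0; 8 even; l₃=4∈[0,4].
(2·2+1)(2·2+1)(2·4+1) = 225
Δ: 0! 4! 4! / 9! → 1/630
sum: t=0:+1/16 = 1/16
3j²(2 2 4; 0 0 0) = Δ·Π!·Σ² = 2/35  (sign +1)
sum: t=0:+1/96 = 1/96
3j²(2 2 4; 0 2 -2) = Δ·Π!·Σ² = 1/42  (sign +1)
combine: 4πI² = 225·2/35·1/42 = 15/49
take √, sign +1: I = 0.15607835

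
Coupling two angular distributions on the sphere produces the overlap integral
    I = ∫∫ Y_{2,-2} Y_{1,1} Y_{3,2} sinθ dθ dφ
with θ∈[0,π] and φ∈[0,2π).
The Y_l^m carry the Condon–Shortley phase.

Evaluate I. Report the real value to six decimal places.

0.000000

m-sum = -2 + 1 + 2 = 1 ≠ 0 ⇒ I = 0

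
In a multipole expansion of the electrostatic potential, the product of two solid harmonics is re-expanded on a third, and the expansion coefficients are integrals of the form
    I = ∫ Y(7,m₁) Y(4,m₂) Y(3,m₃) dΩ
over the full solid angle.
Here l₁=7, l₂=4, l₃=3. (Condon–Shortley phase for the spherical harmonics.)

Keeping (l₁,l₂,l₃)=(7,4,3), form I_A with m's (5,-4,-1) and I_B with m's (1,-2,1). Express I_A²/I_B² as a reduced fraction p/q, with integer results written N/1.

l's match ⇒ only the (l;m) 3-j factors differ between A and B.
A: triangle coeff Δ(7,4,3) = 1/45045; Σ_t [0,0]: t=0:+1/1935360 = 1/1935360; (3j)²=1/91 [(7 4 3; 5 -4 -1)], sign=+1
B: triangle coeff Δ(7,4,3) = 1/45045; Σ_t [2,2]: t=2:+1/69120 = 1/69120; (3j)²=4/429 [(7 4 3; 1 -2 1)], sign=+1
I_A²/I_B² = (1/91)/(4/429) = 33/28

33/28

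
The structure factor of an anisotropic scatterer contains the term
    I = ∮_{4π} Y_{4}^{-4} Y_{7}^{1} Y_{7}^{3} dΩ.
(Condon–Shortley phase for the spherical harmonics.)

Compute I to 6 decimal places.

Checks pass: Σm=0; 18 even; l₃=7∈[3,11].
(2·4+1)(2·7+1)(2·7+1) = 2025
Δ: 4! 4! 10! / 19! → 1/58198140
sum: t=0:+1/17418240 t=1:−1/622080 t=2:+1/230400 t=3:−1/622080 t=4:+1/17418240 = 1/806400
3j²(4 7 7; 0 0 0) = Δ·Π!·Σ² = 2268/230945  (sign -1)
sum: t=4:+1/9953280 = 1/9953280
3j²(4 7 7; -4 1 3) = Δ·Π!·Σ² = 2450/138567  (sign +1)
combine: 4πI² = 2025·2268/230945·2450/138567 = 750141000/2133423721
take √, sign -1: I = -0.16727381

-0.167274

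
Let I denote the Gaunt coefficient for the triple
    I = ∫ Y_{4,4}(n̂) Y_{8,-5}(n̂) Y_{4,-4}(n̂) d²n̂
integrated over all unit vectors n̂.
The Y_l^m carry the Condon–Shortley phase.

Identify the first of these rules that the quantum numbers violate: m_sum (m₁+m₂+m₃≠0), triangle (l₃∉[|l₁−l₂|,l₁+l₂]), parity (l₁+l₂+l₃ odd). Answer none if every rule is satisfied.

m_sum

azimuthal sum: 4 − 5 − 4 = -5  ✗
4 ≤ 4 ≤ 12 (triangle on l)
L = 4 + 8 + 4 = 16 (even)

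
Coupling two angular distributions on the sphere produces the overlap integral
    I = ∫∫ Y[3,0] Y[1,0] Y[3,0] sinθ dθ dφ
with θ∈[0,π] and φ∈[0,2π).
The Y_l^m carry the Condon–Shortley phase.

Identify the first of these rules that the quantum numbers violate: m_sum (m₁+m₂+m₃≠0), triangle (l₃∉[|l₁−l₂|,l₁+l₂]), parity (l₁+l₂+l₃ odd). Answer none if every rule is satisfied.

parity

azimuthal sum: 0 + 0 + 0 = 0  ✓
2 ≤ 3 ≤ 4 (triangle on l)  ✓
L = 3 + 1 + 3 = 7 (odd)  ✗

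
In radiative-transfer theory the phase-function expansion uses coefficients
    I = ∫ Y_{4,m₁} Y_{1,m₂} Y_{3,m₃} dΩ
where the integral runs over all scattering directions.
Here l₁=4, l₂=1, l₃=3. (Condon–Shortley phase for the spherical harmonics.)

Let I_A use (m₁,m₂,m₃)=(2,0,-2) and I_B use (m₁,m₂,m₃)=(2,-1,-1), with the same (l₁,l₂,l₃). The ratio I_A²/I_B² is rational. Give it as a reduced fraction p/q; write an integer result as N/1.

l's match ⇒ only the (l;m) 3-j factors differ between A and B.
A: triangle coeff Δ(4,1,3) = 1/252; Σ_t [1,1]: t=1:−1/120 = -1/120; (3j)²=1/21 [(4 1 3; 2 0 -2)], sign=+1
B: triangle coeff Δ(4,1,3) = 1/252; Σ_t [0,0]: t=0:+1/96 = 1/96; (3j)²=5/84 [(4 1 3; 2 -1 -1)], sign=+1
I_A²/I_B² = (1/21)/(5/84) = 4/5

4/5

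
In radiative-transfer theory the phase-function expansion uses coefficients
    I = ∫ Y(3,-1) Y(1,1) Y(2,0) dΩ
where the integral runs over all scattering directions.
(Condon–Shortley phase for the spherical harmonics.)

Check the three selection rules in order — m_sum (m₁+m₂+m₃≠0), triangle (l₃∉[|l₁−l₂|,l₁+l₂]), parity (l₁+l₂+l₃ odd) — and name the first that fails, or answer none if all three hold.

none

Σmᵢ = 0  ✓
l₃∈[|l₁−l₂|,l₁+l₂]=[2,4], have l₃=2  ✓
Σlᵢ = 6 ⇒ even  ✓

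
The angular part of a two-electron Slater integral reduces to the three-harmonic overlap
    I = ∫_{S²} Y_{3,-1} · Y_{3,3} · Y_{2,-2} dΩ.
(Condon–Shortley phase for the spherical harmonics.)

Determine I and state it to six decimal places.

0.132981

Checks pass: Σm=0; 8 even; l₃=2∈[0,6].
(2·3+1)(2·3+1)(2·2+1) = 245
Δ: 4! 2! 2! / 9! → 1/3780
sum: t=1:−1/24 t=2:+1/4 t=3:−1/24 = 1/6
3j²(3 3 2; 0 0 0) = Δ·Π!·Σ² = 4/105  (sign +1)
sum: t=4:+1/96 = 1/96
3j²(3 3 2; -1 3 -2) = Δ·Π!·Σ² = 1/42  (sign +1)
combine: 4πI² = 245·4/105·1/42 = 2/9
take √, sign +1: I = 0.13298076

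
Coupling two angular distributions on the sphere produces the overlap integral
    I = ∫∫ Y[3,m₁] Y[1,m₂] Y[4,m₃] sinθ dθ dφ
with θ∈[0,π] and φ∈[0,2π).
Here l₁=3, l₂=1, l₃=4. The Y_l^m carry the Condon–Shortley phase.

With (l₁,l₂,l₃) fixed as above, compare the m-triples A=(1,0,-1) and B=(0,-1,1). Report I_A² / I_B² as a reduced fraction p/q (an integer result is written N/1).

3/2

Shared (l₁,l₂,l₃)=(3,1,4): N and (l;000)² cancel in I_A²/I_B².
A: Δ = 0!·6!·2!/9! = 1/252; Racah Σ t=0..0: t=0:+1/48 = 1/48; ⇒ 3j(3 1 4; 1 0 -1)² = 5/84, sgn -1
B: Δ = 0!·6!·2!/9! = 1/252; Racah Σ t=0..0: t=0:+1/72 = 1/72; ⇒ 3j(3 1 4; 0 -1 1)² = 5/126, sgn -1
I_A²/I_B² = (5/84)/(5/126) = 3/2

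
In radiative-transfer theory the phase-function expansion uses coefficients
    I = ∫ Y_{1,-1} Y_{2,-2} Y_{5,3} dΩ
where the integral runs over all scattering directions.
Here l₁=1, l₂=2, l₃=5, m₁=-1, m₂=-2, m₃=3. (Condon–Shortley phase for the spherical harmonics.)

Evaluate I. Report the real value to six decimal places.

0.000000

l₃=5 ∉ [1,3] — triangle fails ⇒ I = 0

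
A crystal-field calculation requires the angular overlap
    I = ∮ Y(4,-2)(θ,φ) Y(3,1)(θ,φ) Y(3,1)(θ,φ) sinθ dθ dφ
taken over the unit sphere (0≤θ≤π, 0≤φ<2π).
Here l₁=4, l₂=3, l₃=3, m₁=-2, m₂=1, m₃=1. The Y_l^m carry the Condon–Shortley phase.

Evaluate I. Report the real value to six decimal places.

0.162193

Checks pass: Σm=0; 10 even; l₃=3∈[1,7].
(2·4+1)(2·3+1)(2·3+1) = 441
Δ: 4! 4! 2! / 11! → 1/34650
sum: t=1:−1/72 t=2:+1/16 t=3:−1/72 = 5/144
3j²(4 3 3; 0 0 0) = Δ·Π!·Σ² = 2/77  (sign -1)
sum: t=2:+1/192 t=3:−1/36 t=4:+1/192 = -5/288
3j²(4 3 3; -2 1 1) = Δ·Π!·Σ² = 20/693  (sign -1)
combine: 4πI² = 441·2/77·20/693 = 40/121
take √, sign +1: I = 0.16219310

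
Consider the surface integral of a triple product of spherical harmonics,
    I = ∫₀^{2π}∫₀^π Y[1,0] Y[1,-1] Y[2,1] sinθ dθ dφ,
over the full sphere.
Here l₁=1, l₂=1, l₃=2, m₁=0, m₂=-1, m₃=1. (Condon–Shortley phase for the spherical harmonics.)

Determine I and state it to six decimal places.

-0.218510

m-sum 0 ✓  L=4 even ✓  0≤2≤2 ✓
Π(2lᵢ+1) = 3×3×5 = 45
triangle coeff Δ(1,1,2) = 1/30
Σ_t [0,0]: t=0:+1/1 = 1/1
(3j)²=2/15 [(1 1 2; 0 0 0)], sign=+1
Σ_t [0,0]: t=0:+1/2 = 1/2
(3j)²=1/10 [(1 1 2; 0 -1 1)], sign=-1
⇒ 4πI² = 3/5
I = (-1)√(3/5/(4π)) = -0.21850969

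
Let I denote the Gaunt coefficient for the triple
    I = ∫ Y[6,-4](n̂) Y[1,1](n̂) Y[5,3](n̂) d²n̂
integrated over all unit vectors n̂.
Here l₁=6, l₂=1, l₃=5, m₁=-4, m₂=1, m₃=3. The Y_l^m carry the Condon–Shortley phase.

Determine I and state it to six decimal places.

m-sum 0 ✓  L=12 even ✓  5≤5≤7 ✓
Π(2lᵢ+1) = 13×3×11 = 429
triangle coeff Δ(6,1,5) = 1/858
Σ_t [1,1]: t=1:−1/14400 = -1/14400
(3j)²=6/143 [(6 1 5; 0 0 0)], sign=+1
Σ_t [2,2]: t=2:+1/161280 = 1/161280
(3j)²=15/286 [(6 1 5; -4 1 3)], sign=+1
⇒ 4πI² = 135/143
I = (+1)√(135/143/(4π)) = 0.27409047

0.274090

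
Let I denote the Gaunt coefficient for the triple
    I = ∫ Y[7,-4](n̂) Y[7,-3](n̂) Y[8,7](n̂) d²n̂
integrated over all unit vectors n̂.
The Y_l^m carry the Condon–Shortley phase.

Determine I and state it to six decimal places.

-0.051493

Rules hold: Σm=0, L=22 even, 0≤8≤14.
N = 15·15·17 = 3825
Δ = 6!·8!·8!/23! = 1/22086194130
Racah Σ t=0..6: t=0:+1/18289152000 t=1:−1/248832000 t=2:+1/24883200 t=3:−1/11943936 t=4:+1/24883200 t=5:−1/248832000 t=6:+1/18289152000 = -11/975421440
⇒ 3j(7 7 8; 0 0 0)² = 1750/289731, sgn -1
Racah Σ t=3..4: t=3:−1/7315660800 t=4:+1/9754214400 = -1/29262643200
⇒ 3j(7 7 8; -4 -3 7)² = 75/52003, sgn +1
4πI² = N·(3j₀)²·(3jₘ)² = 1406250/42204149
I = -1·√(0.0333202/4π) = -0.05149307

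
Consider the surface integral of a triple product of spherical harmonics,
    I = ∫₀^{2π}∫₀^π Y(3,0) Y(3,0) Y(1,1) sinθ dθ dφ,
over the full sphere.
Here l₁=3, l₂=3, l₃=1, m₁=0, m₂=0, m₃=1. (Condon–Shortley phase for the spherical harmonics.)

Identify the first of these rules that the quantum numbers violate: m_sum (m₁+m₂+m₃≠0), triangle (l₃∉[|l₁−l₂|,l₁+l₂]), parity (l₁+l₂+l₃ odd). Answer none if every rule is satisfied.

m_sum

azimuthal sum: 0 + 0 + 1 = 1  ✗
0 ≤ 1 ≤ 6 (triangle on l)
L = 3 + 3 + 1 = 7 (odd)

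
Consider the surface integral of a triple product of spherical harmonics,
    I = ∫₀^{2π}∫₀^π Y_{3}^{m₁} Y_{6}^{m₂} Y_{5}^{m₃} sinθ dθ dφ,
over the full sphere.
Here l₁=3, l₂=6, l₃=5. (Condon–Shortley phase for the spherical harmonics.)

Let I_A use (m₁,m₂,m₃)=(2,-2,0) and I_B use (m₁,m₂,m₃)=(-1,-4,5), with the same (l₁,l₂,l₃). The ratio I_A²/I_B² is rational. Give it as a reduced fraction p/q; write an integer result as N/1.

Shared (l₁,l₂,l₃)=(3,6,5): N and (l;000)² cancel in I_A²/I_B².
A: Δ = 4!·2!·8!/15! = 1/675675; Racah Σ t=0..1: t=0:+1/13824 t=1:−1/8640 = -1/23040; ⇒ 3j(3 6 5; 2 -2 0)² = 2/429, sgn +1
B: Δ = 4!·2!·8!/15! = 1/675675; Racah Σ t=2..2: t=2:+1/322560 = 1/322560; ⇒ 3j(3 6 5; -1 -4 5)² = 18/1001, sgn +1
I_A²/I_B² = (2/429)/(18/1001) = 7/27

7/27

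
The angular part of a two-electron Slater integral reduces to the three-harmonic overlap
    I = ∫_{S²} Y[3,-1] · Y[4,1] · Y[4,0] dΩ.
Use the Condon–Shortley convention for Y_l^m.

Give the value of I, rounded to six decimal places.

0.000000

l₁+l₂+l₃=11 is odd: 3j(l;000)=0 ⇒ I=0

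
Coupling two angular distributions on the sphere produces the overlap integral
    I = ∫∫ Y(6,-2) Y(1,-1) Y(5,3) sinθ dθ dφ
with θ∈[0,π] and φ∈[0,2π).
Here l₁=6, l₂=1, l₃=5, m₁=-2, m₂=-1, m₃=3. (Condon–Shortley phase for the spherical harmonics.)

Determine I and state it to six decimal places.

0.100084

Checks pass: Σm=0; 12 even; l₃=5∈[5,7].
(2·6+1)(2·1+1)(2·5+1) = 429
Δ: 2! 10! 0! / 13! → 1/858
sum: t=1:−1/14400 = -1/14400
3j²(6 1 5; 0 0 0) = Δ·Π!·Σ² = 6/143  (sign +1)
sum: t=0:+1/161280 = 1/161280
3j²(6 1 5; -2 -1 3) = Δ·Π!·Σ² = 1/143  (sign +1)
combine: 4πI² = 429·6/143·1/143 = 18/143
take √, sign +1: I = 0.10008369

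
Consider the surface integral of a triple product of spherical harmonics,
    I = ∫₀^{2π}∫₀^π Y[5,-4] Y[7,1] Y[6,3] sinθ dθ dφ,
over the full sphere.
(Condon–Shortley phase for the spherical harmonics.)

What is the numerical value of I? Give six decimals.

m-sum 0 ✓  L=18 even ✓  2≤6≤12 ✓
Π(2lᵢ+1) = 11×15×13 = 2145
triangle coeff Δ(5,7,6) = 1/174594420
Σ_t [1,5]: t=1:−1/4147200 t=2:+1/207360 t=3:−1/82944 t=4:+1/207360 t=5:−1/4147200 = -1/345600
(3j)²=420/46189 [(5 7 6; 0 0 0)], sign=-1
Σ_t [5,6]: t=5:−1/2073600 t=6:+1/6220800 = -1/3110400
(3j)²=3136/230945 [(5 7 6; -4 1 3)], sign=+1
⇒ 4πI² = 3951360/14919047
I = (-1)√(3951360/14919047/(4π)) = -0.14517700

-0.145177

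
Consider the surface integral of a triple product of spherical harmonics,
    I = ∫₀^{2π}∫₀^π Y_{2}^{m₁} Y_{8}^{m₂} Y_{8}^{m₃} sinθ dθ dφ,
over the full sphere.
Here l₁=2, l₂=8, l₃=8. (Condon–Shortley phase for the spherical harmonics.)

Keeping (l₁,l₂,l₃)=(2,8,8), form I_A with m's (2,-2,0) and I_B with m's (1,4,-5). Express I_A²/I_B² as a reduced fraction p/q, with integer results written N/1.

140/117

Same 2,8,8: normalisation and zero-m 3j drop out of the ratio.
A: Δ: 2! 2! 14! / 19! → 1/348840; sum: t=0:+1/116121600 = 1/116121600; 3j²(2 8 8; 2 -2 0) = Δ·Π!·Σ² = 7/323  (sign +1)
B: Δ: 2! 2! 14! / 19! → 1/348840; sum: t=0:+1/1916006400 t=1:−1/479001600 = -1/638668800; 3j²(2 8 8; 1 4 -5) = Δ·Π!·Σ² = 117/6460  (sign +1)
I_A²/I_B² = (7/323)/(117/6460) = 140/117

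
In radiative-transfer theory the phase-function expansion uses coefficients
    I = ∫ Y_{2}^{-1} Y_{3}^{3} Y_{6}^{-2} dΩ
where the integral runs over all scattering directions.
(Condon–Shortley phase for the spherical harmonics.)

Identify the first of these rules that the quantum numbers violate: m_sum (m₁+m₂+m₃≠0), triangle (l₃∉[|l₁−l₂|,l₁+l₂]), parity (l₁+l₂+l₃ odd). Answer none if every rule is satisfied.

triangle

m₁+m₂+m₃ = -1 + 3 − 2 = 0  ✓
triangle: |2−3|=1 ≤ l₃=6 ≤ 2+3=5  ✗
parity: l₁+l₂+l₃ = 11 is odd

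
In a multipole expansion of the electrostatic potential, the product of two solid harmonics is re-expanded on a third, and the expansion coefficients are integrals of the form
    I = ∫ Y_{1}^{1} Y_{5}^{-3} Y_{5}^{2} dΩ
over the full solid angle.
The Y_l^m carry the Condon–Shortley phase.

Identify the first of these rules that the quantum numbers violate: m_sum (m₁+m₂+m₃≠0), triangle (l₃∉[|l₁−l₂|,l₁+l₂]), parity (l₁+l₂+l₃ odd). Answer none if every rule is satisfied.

azimuthal sum: 1 − 3 + 2 = 0  ✓
4 ≤ 5 ≤ 6 (triangle on l)  ✓
L = 1 + 5 + 5 = 11 (odd)  ✗

parity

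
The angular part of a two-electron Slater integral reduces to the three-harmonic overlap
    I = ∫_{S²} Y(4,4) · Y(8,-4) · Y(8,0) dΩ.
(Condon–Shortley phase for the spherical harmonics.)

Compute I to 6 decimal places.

m-sum 0 ✓  L=20 even ✓  4≤8≤12 ✓
Π(2lᵢ+1) = 9×17×17 = 2601
triangle coeff Δ(4,8,8) = 1/185175900
Σ_t [0,4]: t=0:+1/557383680 t=1:−1/21772800 t=2:+1/8294400 t=3:−1/21772800 t=4:+1/557383680 = 1/30965760
(3j)²=36/4199 [(4 8 8; 0 0 0)], sign=+1
Σ_t [0,0]: t=0:+1/557383680 = 1/557383680
(3j)²=55/4199 [(4 8 8; 4 -4 0)], sign=+1
⇒ 4πI² = 17820/61009
I = (+1)√(17820/61009/(4π)) = 0.15245861

0.152459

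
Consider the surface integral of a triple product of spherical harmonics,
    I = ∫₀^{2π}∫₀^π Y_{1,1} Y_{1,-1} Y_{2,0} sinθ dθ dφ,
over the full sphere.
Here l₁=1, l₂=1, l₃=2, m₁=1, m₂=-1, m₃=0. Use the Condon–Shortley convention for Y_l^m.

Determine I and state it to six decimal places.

0.126157

m-sum 0 ✓  L=4 even ✓  0≤2≤2 ✓
Π(2lᵢ+1) = 3×3×5 = 45
triangle coeff Δ(1,1,2) = 1/30
Σ_t [0,0]: t=0:+1/1 = 1/1
(3j)²=2/15 [(1 1 2; 0 0 0)], sign=+1
Σ_t [0,0]: t=0:+1/4 = 1/4
(3j)²=1/30 [(1 1 2; 1 -1 0)], sign=+1
⇒ 4πI² = 1/5
I = (+1)√(1/5/(4π)) = 0.12615663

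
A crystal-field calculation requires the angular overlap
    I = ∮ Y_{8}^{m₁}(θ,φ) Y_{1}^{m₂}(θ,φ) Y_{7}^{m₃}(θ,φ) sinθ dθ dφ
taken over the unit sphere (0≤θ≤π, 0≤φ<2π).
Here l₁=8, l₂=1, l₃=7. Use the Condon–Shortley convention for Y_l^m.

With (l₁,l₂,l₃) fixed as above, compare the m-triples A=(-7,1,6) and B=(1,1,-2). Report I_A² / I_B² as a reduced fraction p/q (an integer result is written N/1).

5/1

l's match ⇒ only the (l;m) 3-j factors differ between A and B.
A: triangle coeff Δ(8,1,7) = 1/2040; Σ_t [2,2]: t=2:+1/12454041600 = 1/12454041600; (3j)²=7/136 [(8 1 7; -7 1 6)], sign=-1
B: triangle coeff Δ(8,1,7) = 1/2040; Σ_t [2,2]: t=2:+1/87091200 = 1/87091200; (3j)²=7/680 [(8 1 7; 1 1 -2)], sign=-1
I_A²/I_B² = (7/136)/(7/680) = 5/1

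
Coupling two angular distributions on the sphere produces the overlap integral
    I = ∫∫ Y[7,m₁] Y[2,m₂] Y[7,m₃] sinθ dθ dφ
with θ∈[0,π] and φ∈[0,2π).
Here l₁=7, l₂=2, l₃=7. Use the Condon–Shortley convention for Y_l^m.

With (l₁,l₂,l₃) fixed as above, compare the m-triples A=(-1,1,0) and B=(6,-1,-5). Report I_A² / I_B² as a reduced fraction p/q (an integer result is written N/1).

28/1573

l's match ⇒ only the (l;m) 3-j factors differ between A and B.
A: triangle coeff Δ(7,2,7) = 1/185640; Σ_t [1,2]: t=1:−1/1209600 t=2:+1/1036800 = 1/7257600; (3j)²=1/2210 [(7 2 7; -1 1 0)], sign=-1
B: triangle coeff Δ(7,2,7) = 1/185640; Σ_t [0,1]: t=0:+1/79833600 t=1:−1/958003200 = 1/87091200; (3j)²=121/4760 [(7 2 7; 6 -1 -5)], sign=+1
I_A²/I_B² = (1/2210)/(121/4760) = 28/1573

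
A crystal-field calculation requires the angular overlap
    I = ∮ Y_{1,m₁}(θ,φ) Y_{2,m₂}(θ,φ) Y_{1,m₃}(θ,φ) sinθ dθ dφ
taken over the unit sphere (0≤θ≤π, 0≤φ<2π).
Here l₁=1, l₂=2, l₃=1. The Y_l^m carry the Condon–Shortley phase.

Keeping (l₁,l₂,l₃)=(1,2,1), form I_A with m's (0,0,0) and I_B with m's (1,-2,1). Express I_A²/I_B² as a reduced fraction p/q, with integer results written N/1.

l's match ⇒ only the (l;m) 3-j factors differ between A and B.
A: triangle coeff Δ(1,2,1) = 1/30; Σ_t [1,1]: t=1:−1/1 = -1/1; (3j)²=2/15 [(1 2 1; 0 0 0)], sign=+1
B: triangle coeff Δ(1,2,1) = 1/30; Σ_t [0,0]: t=0:+1/4 = 1/4; (3j)²=1/5 [(1 2 1; 1 -2 1)], sign=+1
I_A²/I_B² = (2/15)/(1/5) = 2/3

2/3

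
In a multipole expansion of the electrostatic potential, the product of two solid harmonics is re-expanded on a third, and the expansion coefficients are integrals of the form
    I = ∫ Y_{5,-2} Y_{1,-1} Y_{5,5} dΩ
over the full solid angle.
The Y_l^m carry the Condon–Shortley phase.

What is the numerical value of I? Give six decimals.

m-sum = -2 − 1 + 5 = 2 ≠ 0 ⇒ I = 0

0.000000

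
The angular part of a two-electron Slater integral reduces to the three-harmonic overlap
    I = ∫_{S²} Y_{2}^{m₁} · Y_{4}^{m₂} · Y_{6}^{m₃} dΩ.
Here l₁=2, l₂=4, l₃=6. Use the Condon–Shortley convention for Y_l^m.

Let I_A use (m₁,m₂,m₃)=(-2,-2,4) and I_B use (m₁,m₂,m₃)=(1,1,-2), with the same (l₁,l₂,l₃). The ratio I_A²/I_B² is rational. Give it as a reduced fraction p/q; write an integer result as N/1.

l's match ⇒ only the (l;m) 3-j factors differ between A and B.
A: triangle coeff Δ(2,4,6) = 1/6435; Σ_t [0,0]: t=0:+1/34560 = 1/34560; (3j)²=14/429 [(2 4 6; -2 -2 4)], sign=+1
B: triangle coeff Δ(2,4,6) = 1/6435; Σ_t [0,0]: t=0:+1/4320 = 1/4320; (3j)²=224/6435 [(2 4 6; 1 1 -2)], sign=+1
I_A²/I_B² = (14/429)/(224/6435) = 15/16

15/16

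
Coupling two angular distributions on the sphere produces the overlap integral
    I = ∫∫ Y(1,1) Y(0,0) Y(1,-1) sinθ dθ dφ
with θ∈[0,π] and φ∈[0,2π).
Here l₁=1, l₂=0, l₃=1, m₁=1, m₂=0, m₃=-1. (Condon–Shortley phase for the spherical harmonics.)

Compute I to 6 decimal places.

-0.282095

m-sum 0 ✓  L=2 even ✓  1≤1≤1 ✓
Π(2lᵢ+1) = 3×1×3 = 9
triangle coeff Δ(1,0,1) = 1/3
Σ_t [0,0]: t=0:+1/1 = 1/1
(3j)²=1/3 [(1 0 1; 0 0 0)], sign=-1
Σ_t [0,0]: t=0:+1/2 = 1/2
(3j)²=1/3 [(1 0 1; 1 0 -1)], sign=+1
⇒ 4πI² = 1/1
I = (-1)√(1/1/(4π)) = -0.28209479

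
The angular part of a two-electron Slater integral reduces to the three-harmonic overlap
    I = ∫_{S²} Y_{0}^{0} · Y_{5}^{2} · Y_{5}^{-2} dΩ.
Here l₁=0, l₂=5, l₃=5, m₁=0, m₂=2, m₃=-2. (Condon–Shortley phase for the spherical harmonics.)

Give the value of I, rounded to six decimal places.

m-sum 0 ✓  L=10 even ✓  5≤5≤5 ✓
Π(2lᵢ+1) = 1×11×11 = 121
triangle coeff Δ(0,5,5) = 1/11
Σ_t [0,0]: t=0:+1/14400 = 1/14400
(3j)²=1/11 [(0 5 5; 0 0 0)], sign=-1
Σ_t [0,0]: t=0:+1/30240 = 1/30240
(3j)²=1/11 [(0 5 5; 0 2 -2)], sign=-1
⇒ 4πI² = 1/1
I = (+1)√(1/1/(4π)) = 0.28209479

0.282095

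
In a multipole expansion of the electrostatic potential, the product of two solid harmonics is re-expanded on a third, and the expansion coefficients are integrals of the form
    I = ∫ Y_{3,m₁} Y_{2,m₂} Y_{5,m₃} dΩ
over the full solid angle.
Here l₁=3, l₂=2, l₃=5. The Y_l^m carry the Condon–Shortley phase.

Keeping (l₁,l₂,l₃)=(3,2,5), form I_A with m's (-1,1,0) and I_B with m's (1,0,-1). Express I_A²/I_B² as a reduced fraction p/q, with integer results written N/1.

Shared (l₁,l₂,l₃)=(3,2,5): N and (l;000)² cancel in I_A²/I_B².
A: Δ = 0!·6!·4!/11! = 1/2310; Racah Σ t=0..0: t=0:+1/288 = 1/288; ⇒ 3j(3 2 5; -1 1 0)² = 5/231, sgn -1
B: Δ = 0!·6!·4!/11! = 1/2310; Racah Σ t=0..0: t=0:+1/192 = 1/192; ⇒ 3j(3 2 5; 1 0 -1)² = 3/77, sgn +1
I_A²/I_B² = (5/231)/(3/77) = 5/9

5/9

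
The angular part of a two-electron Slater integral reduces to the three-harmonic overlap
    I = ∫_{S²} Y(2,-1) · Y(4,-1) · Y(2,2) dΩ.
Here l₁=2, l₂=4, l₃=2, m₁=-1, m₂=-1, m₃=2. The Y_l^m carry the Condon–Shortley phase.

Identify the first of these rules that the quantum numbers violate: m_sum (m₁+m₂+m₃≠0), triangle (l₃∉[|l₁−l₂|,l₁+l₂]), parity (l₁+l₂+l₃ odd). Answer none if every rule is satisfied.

none

m₁+m₂+m₃ = -1 − 1 + 2 = 0  ✓
triangle: |2−4|=2 ≤ l₃=2 ≤ 2+4=6  ✓
parity: l₁+l₂+l₃ = 8 is even  ✓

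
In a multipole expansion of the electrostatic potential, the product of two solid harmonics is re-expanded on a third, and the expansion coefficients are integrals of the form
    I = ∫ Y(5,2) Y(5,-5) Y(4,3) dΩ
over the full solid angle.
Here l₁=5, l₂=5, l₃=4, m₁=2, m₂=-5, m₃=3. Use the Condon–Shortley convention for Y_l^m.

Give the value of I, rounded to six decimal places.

0.140629

m-sum 0 ✓  L=14 even ✓  0≤4≤10 ✓
Π(2lᵢ+1) = 11×11×9 = 1089
triangle coeff Δ(5,5,4) = 1/3153150
Σ_t [1,5]: t=1:−1/69120 t=2:+1/1728 t=3:−1/576 t=4:+1/1728 t=5:−1/69120 = -7/11520
(3j)²=2/143 [(5 5 4; 0 0 0)], sign=-1
Σ_t [0,0]: t=0:+1/103680 = 1/103680
(3j)²=7/429 [(5 5 4; 2 -5 3)], sign=-1
⇒ 4πI² = 42/169
I = (+1)√(42/169/(4π)) = 0.14062948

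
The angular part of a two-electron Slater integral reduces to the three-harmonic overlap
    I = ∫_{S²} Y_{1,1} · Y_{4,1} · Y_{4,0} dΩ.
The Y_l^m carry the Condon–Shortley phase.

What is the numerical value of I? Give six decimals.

m-sum = 1 + 1 + 0 = 2 ≠ 0 ⇒ I = 0

0.000000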